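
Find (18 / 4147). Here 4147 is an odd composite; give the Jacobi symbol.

Pull out 2: since 4147 ≡ 3 (mod 8), (2/4147) = -1.
Reciprocity: 9 ≡ 1 and 4147 ≡ 3 (mod 4), so (9/4147) = +(4147/9).
Reduce top mod 9: now compute (7/9).
Reciprocity: 7 ≡ 3 and 9 ≡ 1 (mod 4), so (7/9) = +(9/7).
Reduce top mod 7: now compute (2/7).
Pull out 2: since 7 ≡ 7 (mod 8), (2/7) = +1.
Reached (1/7) = 1. Collecting the sign flips along the way, the symbol is -1.

-1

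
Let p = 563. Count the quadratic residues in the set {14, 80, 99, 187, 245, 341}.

2

(14/563) = -1 → non-residue.
(80/563) = -1 → non-residue.
(99/563) = +1 → QR.
(187/563) = +1 → QR.
(245/563) = -1 → non-residue.
(341/563) = -1 → non-residue.
Total quadratic residues among the 6: 2.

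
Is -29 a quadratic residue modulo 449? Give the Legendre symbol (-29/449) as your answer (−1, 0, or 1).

-1

First reduce: -29 ≡ 420 (mod 449).
Pull out 2^2: since 449 ≡ 1 (mod 8), (2/449) = +1, so (2/449)^2 = +1.
Reciprocity: 105 ≡ 1 and 449 ≡ 1 (mod 4), so (105/449) = +(449/105).
Reduce top mod 105: now compute (29/105).
Reciprocity: 29 ≡ 1 and 105 ≡ 1 (mod 4), so (29/105) = +(105/29).
Reduce top mod 29: now compute (18/29).
Pull out 2: since 29 ≡ 5 (mod 8), (2/29) = -1.
Reciprocity: 9 ≡ 1 and 29 ≡ 1 (mod 4), so (9/29) = +(29/9).
Reduce top mod 9: now compute (2/9).
Pull out 2: since 9 ≡ 1 (mod 8), (2/9) = +1.
Reached (1/9) = 1. Collecting the sign flips along the way, the symbol is -1.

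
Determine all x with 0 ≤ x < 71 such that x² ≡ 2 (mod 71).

12, 59

Since 71 ≡ 3 (mod 4), a square root of 2 is 2^((71+1)/4) = 2^18 mod 71.
Repeated squaring: 2^2≡4, 2^4≡16, 2^8≡43, 2^16≡3 (mod 71).
2^18 = 2^(16+2) ≡ 12 (mod 71).
Check: 12² = 144 ≡ 2 (mod 71). The two roots are 12 and 59.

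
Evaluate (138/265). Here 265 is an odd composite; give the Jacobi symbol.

1

Pull out 2: since 265 ≡ 1 (mod 8), (2/265) = +1.
Reciprocity: 69 ≡ 1 and 265 ≡ 1 (mod 4), so (69/265) = +(265/69).
Reduce top mod 69: now compute (58/69).
Pull out 2: since 69 ≡ 5 (mod 8), (2/69) = -1.
Reciprocity: 29 ≡ 1 and 69 ≡ 1 (mod 4), so (29/69) = +(69/29).
Reduce top mod 29: now compute (11/29).
Reciprocity: 11 ≡ 3 and 29 ≡ 1 (mod 4), so (11/29) = +(29/11).
Reduce top mod 11: now compute (7/11).
Reciprocity: 7 ≡ 3 and 11 ≡ 3 (mod 4), so (7/11) = −(11/7).
Reduce top mod 7: now compute (4/7).
Pull out 2^2: since 7 ≡ 7 (mod 8), (2/7) = +1, so (2/7)^2 = +1.
Reached (1/7) = 1. Collecting the sign flips along the way, the symbol is +1.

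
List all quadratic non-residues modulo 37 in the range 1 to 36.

Square k = 1,…,18 (k and 37−k give the same square):
1²=1, 2²=4, 3²=9, 4²=16, 5²=25, 6²=36, 7²≡12, 8²≡27, 9²≡7, 10²≡26, 11²≡10, 12²≡33, 13²≡21, 14²≡11, 15²≡3, 16²≡34, 17²≡30, 18²≡28 (mod 37).
The residues are {1, 3, 4, 7, 9, 10, 11, 12, 16, 21, 25, 26, 27, 28, 30, 33, 34, 36}; the non-residues are the remaining 18 nonzero classes.

2,5,6,8,13,14,15,17,18,19,20,22,23,24,29,31,32,35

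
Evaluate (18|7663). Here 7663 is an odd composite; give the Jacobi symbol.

1

Pull out 2: since 7663 ≡ 7 (mod 8), (2/7663) = +1.
Reciprocity: 9 ≡ 1 and 7663 ≡ 3 (mod 4), so (9/7663) = +(7663/9).
Reduce top mod 9: now compute (4/9).
Pull out 2^2: since 9 ≡ 1 (mod 8), (2/9) = +1, so (2/9)^2 = +1.
Reached (1/9) = 1. Collecting the sign flips along the way, the symbol is +1.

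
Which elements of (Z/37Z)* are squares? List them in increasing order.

Square k = 1,…,18 (k and 37−k give the same square):
1²=1, 2²=4, 3²=9, 4²=16, 5²=25, 6²=36, 7²≡12, 8²≡27, 9²≡7, 10²≡26, 11²≡10, 12²≡33, 13²≡21, 14²≡11, 15²≡3, 16²≡34, 17²≡30, 18²≡28 (mod 37).
So the quadratic residues mod 37 are {1, 3, 4, 7, 9, 10, 11, 12, 16, 21, 25, 26, 27, 28, 30, 33, 34, 36}.

1,3,4,7,9,10,11,12,16,21,25,26,27,28,30,33,34,36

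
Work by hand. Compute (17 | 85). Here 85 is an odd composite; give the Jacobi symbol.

Reciprocity: 17 ≡ 1 and 85 ≡ 1 (mod 4), so (17/85) = +(85/17).
Reduce top mod 17: now compute (0/17).
Top reduces to 0: gcd > 1, so the symbol is 0.

0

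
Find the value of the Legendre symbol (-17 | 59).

First reduce: -17 ≡ 42 (mod 59).
Pull out 2: since 59 ≡ 3 (mod 8), (2/59) = -1.
Reciprocity: 21 ≡ 1 and 59 ≡ 3 (mod 4), so (21/59) = +(59/21).
Reduce top mod 21: now compute (17/21).
Reciprocity: 17 ≡ 1 and 21 ≡ 1 (mod 4), so (17/21) = +(21/17).
Reduce top mod 17: now compute (4/17).
Pull out 2^2: since 17 ≡ 1 (mod 8), (2/17) = +1, so (2/17)^2 = +1.
Reached (1/17) = 1. Collecting the sign flips along the way, the symbol is -1.

-1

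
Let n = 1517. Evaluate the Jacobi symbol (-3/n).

First reduce: -3 ≡ 1514 (mod 1517).
Pull out 2: since 1517 ≡ 5 (mod 8), (2/1517) = -1.
Reciprocity: 757 ≡ 1 and 1517 ≡ 1 (mod 4), so (757/1517) = +(1517/757).
Reduce top mod 757: now compute (3/757).
Reciprocity: 3 ≡ 3 and 757 ≡ 1 (mod 4), so (3/757) = +(757/3).
Reduce top mod 3: now compute (1/3).
Reached (1/3) = 1. Collecting the sign flips along the way, the symbol is -1.

-1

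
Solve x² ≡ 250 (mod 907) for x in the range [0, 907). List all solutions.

Since 907 ≡ 3 (mod 4), a square root of 250 is 250^((907+1)/4) = 250^227 mod 907.
Repeated squaring: 250^2≡824, 250^4≡540, 250^8≡453, 250^16≡227, 250^32≡737, 250^64≡783, 250^128≡864 (mod 907).
250^227 = 250^(128+64+32+2+1) ≡ 484 (mod 907).
Check: 484² = 234256 ≡ 250 (mod 907). The two roots are 423 and 484.

423, 484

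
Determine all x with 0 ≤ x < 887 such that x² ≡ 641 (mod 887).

Since 887 ≡ 3 (mod 4), a square root of 641 is 641^((887+1)/4) = 641^222 mod 887.
Repeated squaring: 641^2≡200, 641^4≡85, 641^8≡129, 641^16≡675, 641^32≡594, 641^64≡697, 641^128≡620 (mod 887).
641^222 = 641^(128+64+16+8+4+2) ≡ 499 (mod 887).
Check: 499² = 249001 ≡ 641 (mod 887). The two roots are 388 and 499.

388, 499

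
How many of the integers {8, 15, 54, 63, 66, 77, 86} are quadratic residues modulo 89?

(8/89) = +1 → QR.
(15/89) = -1 → non-residue.
(54/89) = -1 → non-residue.
(63/89) = -1 → non-residue.
(66/89) = -1 → non-residue.
(77/89) = -1 → non-residue.
(86/89) = -1 → non-residue.
Total quadratic residues among the 7: 1.

1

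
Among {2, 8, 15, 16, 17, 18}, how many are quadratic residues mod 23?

(2/23) = +1 → QR.
(8/23) = +1 → QR.
(15/23) = -1 → non-residue.
(16/23) = +1 → QR.
(17/23) = -1 → non-residue.
(18/23) = +1 → QR.
Total quadratic residues among the 6: 4.

4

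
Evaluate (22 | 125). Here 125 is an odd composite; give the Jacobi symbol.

Pull out 2: since 125 ≡ 5 (mod 8), (2/125) = -1.
Reciprocity: 11 ≡ 3 and 125 ≡ 1 (mod 4), so (11/125) = +(125/11).
Reduce top mod 11: now compute (4/11).
Pull out 2^2: since 11 ≡ 3 (mod 8), (2/11) = -1, so (2/11)^2 = +1.
Reached (1/11) = 1. Collecting the sign flips along the way, the symbol is -1.

-1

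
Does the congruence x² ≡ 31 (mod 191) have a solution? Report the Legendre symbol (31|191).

-1

Reciprocity: 31 ≡ 3 and 191 ≡ 3 (mod 4), so (31/191) = −(191/31).
Reduce top mod 31: now compute (5/31).
Reciprocity: 5 ≡ 1 and 31 ≡ 3 (mod 4), so (5/31) = +(31/5).
Reduce top mod 5: now compute (1/5).
Reached (1/5) = 1. Collecting the sign flips along the way, the symbol is -1.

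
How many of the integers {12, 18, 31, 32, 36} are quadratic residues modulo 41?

4

(12/41) = -1 → non-residue.
(18/41) = +1 → QR.
(31/41) = +1 → QR.
(32/41) = +1 → QR.
(36/41) = +1 → QR.
Total quadratic residues among the 5: 4.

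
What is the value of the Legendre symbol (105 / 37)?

Euler's criterion: (105/37) ≡ 31^18 (mod 37).
31^2 ≡ 36 (mod 37)
31^4 ≡ 1 (mod 37)
31^8 ≡ 1 (mod 37)
31^16 ≡ 1 (mod 37)
31^18 = 31^(16+2) ≡ 36 (mod 37).
Result is 36 ≡ −1, so (105/37) = −1.

-1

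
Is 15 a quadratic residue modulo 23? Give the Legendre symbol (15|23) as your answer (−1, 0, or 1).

Euler's criterion: (15/23) ≡ 15^11 (mod 23).
15^2 ≡ 18 (mod 23)
15^4 ≡ 2 (mod 23)
15^8 ≡ 4 (mod 23)
15^11 = 15^(8+2+1) ≡ 22 (mod 23).
Result is 22 ≡ −1, so (15/23) = −1.

-1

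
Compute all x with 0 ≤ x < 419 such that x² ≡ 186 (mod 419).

32, 387

Since 419 ≡ 3 (mod 4), a square root of 186 is 186^((419+1)/4) = 186^105 mod 419.
Repeated squaring: 186^2≡238, 186^4≡79, 186^8≡375, 186^16≡260, 186^32≡141, 186^64≡188 (mod 419).
186^105 = 186^(64+32+8+1) ≡ 387 (mod 419).
Check: 387² = 149769 ≡ 186 (mod 419). The two roots are 32 and 387.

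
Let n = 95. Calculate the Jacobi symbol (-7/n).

First reduce: -7 ≡ 88 (mod 95).
Pull out 2^3: since 95 ≡ 7 (mod 8), (2/95) = +1, so (2/95)^3 = +1.
Reciprocity: 11 ≡ 3 and 95 ≡ 3 (mod 4), so (11/95) = −(95/11).
Reduce top mod 11: now compute (7/11).
Reciprocity: 7 ≡ 3 and 11 ≡ 3 (mod 4), so (7/11) = −(11/7).
Reduce top mod 7: now compute (4/7).
Pull out 2^2: since 7 ≡ 7 (mod 8), (2/7) = +1, so (2/7)^2 = +1.
Reached (1/7) = 1. Collecting the sign flips along the way, the symbol is +1.

1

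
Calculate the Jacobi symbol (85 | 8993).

Reciprocity: 85 ≡ 1 and 8993 ≡ 1 (mod 4), so (85/8993) = +(8993/85).
Reduce top mod 85: now compute (68/85).
Pull out 2^2: since 85 ≡ 5 (mod 8), (2/85) = -1, so (2/85)^2 = +1.
Reciprocity: 17 ≡ 1 and 85 ≡ 1 (mod 4), so (17/85) = +(85/17).
Reduce top mod 17: now compute (0/17).
Top reduces to 0: gcd > 1, so the symbol is 0.

0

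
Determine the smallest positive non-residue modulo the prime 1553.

(2/1553) = +1, so 2 is a residue.
(3/1553) = −1, so 3 is the smallest positive non-residue mod 1553.

3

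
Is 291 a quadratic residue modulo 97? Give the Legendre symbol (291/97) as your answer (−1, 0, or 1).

0

First reduce: 291 ≡ 0 (mod 97).
Top reduces to 0: gcd > 1, so the symbol is 0.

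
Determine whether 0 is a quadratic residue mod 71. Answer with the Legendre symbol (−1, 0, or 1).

Top reduces to 0: gcd > 1, so the symbol is 0.

0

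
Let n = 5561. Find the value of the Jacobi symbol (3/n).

Reciprocity: 3 ≡ 3 and 5561 ≡ 1 (mod 4), so (3/5561) = +(5561/3).
Reduce top mod 3: now compute (2/3).
Pull out 2: since 3 ≡ 3 (mod 8), (2/3) = -1.
Reached (1/3) = 1. Collecting the sign flips along the way, the symbol is -1.

-1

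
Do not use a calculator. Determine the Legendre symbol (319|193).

First reduce: 319 ≡ 126 (mod 193).
Pull out 2: since 193 ≡ 1 (mod 8), (2/193) = +1.
Reciprocity: 63 ≡ 3 and 193 ≡ 1 (mod 4), so (63/193) = +(193/63).
Reduce top mod 63: now compute (4/63).
Pull out 2^2: since 63 ≡ 7 (mod 8), (2/63) = +1, so (2/63)^2 = +1.
Reached (1/63) = 1. Collecting the sign flips along the way, the symbol is +1.

1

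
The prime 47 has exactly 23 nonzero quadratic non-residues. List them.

Square k = 1,…,23 (k and 47−k give the same square):
1²=1, 2²=4, 3²=9, 4²=16, 5²=25, 6²=36, 7²≡2, 8²≡17, 9²≡34, 10²≡6, 11²≡27, 12²≡3, 13²≡28, 14²≡8, 15²≡37, 16²≡21, 17²≡7, 18²≡42, 19²≡32, 20²≡24, 21²≡18, 22²≡14, 23²≡12 (mod 47).
The residues are {1, 2, 3, 4, 6, 7, 8, 9, 12, 14, 16, 17, 18, 21, 24, 25, 27, 28, 32, 34, 36, 37, 42}; the non-residues are the remaining 23 nonzero classes.

5,10,11,13,15,19,20,22,23,26,29,30,31,33,35,38,39,40,41,43,44,45,46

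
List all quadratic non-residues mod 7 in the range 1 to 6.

Square k = 1,…,3 (k and 7−k give the same square):
1²=1, 2²=4, 3²≡2 (mod 7).
The residues are {1, 2, 4}; the non-residues are the remaining 3 nonzero classes.

3,5,6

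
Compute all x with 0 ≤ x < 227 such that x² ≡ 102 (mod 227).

97, 130

Since 227 ≡ 3 (mod 4), a square root of 102 is 102^((227+1)/4) = 102^57 mod 227.
Repeated squaring: 102^2≡189, 102^4≡82, 102^8≡141, 102^16≡132, 102^32≡172 (mod 227).
102^57 = 102^(32+16+8+1) ≡ 97 (mod 227).
Check: 97² = 9409 ≡ 102 (mod 227). The two roots are 97 and 130.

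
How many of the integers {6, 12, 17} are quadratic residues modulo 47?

3

(6/47) = +1 → QR.
(12/47) = +1 → QR.
(17/47) = +1 → QR.
Total quadratic residues among the 3: 3.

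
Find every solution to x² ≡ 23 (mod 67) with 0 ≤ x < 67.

Since 67 ≡ 3 (mod 4), a square root of 23 is 23^((67+1)/4) = 23^17 mod 67.
Repeated squaring: 23^2≡60, 23^4≡49, 23^8≡56, 23^16≡54 (mod 67).
23^17 = 23^(16+1) ≡ 36 (mod 67).
Check: 36² = 1296 ≡ 23 (mod 67). The two roots are 31 and 36.

31, 36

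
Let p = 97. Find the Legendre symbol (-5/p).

-1

First reduce: -5 ≡ 92 (mod 97).
Pull out 2^2: since 97 ≡ 1 (mod 8), (2/97) = +1, so (2/97)^2 = +1.
Reciprocity: 23 ≡ 3 and 97 ≡ 1 (mod 4), so (23/97) = +(97/23).
Reduce top mod 23: now compute (5/23).
Reciprocity: 5 ≡ 1 and 23 ≡ 3 (mod 4), so (5/23) = +(23/5).
Reduce top mod 5: now compute (3/5).
Reciprocity: 3 ≡ 3 and 5 ≡ 1 (mod 4), so (3/5) = +(5/3).
Reduce top mod 3: now compute (2/3).
Pull out 2: since 3 ≡ 3 (mod 8), (2/3) = -1.
Reached (1/3) = 1. Collecting the sign flips along the way, the symbol is -1.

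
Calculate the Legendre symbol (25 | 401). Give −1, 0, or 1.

Reciprocity: 25 ≡ 1 and 401 ≡ 1 (mod 4), so (25/401) = +(401/25).
Reduce top mod 25: now compute (1/25).
Reached (1/25) = 1. Collecting the sign flips along the way, the symbol is +1.

1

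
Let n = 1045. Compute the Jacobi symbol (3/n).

1

Reciprocity: 3 ≡ 3 and 1045 ≡ 1 (mod 4), so (3/1045) = +(1045/3).
Reduce top mod 3: now compute (1/3).
Reached (1/3) = 1. Collecting the sign flips along the way, the symbol is +1.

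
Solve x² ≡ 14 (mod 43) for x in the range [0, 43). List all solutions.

10, 33

Since 43 ≡ 3 (mod 4), a square root of 14 is 14^((43+1)/4) = 14^11 mod 43.
Repeated squaring: 14^2≡24, 14^4≡17, 14^8≡31 (mod 43).
14^11 = 14^(8+2+1) ≡ 10 (mod 43).
Check: 10² = 100 ≡ 14 (mod 43). The two roots are 10 and 33.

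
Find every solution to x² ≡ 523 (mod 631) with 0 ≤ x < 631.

Since 631 ≡ 3 (mod 4), a square root of 523 is 523^((631+1)/4) = 523^158 mod 631.
Repeated squaring: 523^2≡306, 523^4≡248, 523^8≡297, 523^16≡500, 523^32≡124, 523^64≡232, 523^128≡189 (mod 631).
523^158 = 523^(128+16+8+4+2) ≡ 522 (mod 631).
Check: 522² = 272484 ≡ 523 (mod 631). The two roots are 109 and 522.

109, 522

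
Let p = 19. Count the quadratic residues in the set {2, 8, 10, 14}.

0

(2/19) = -1 → non-residue.
(8/19) = -1 → non-residue.
(10/19) = -1 → non-residue.
(14/19) = -1 → non-residue.
Total quadratic residues among the 4: 0.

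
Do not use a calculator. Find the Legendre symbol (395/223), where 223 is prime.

First reduce: 395 ≡ 172 (mod 223).
Pull out 2^2: since 223 ≡ 7 (mod 8), (2/223) = +1, so (2/223)^2 = +1.
Reciprocity: 43 ≡ 3 and 223 ≡ 3 (mod 4), so (43/223) = −(223/43).
Reduce top mod 43: now compute (8/43).
Pull out 2^3: since 43 ≡ 3 (mod 8), (2/43) = -1, so (2/43)^3 = -1.
Reached (1/43) = 1. Collecting the sign flips along the way, the symbol is +1.

1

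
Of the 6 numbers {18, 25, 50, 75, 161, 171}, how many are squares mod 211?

(18/211) = -1 → non-residue.
(25/211) = +1 → QR.
(50/211) = -1 → non-residue.
(75/211) = -1 → non-residue.
(161/211) = +1 → QR.
(171/211) = +1 → QR.
Total quadratic residues among the 6: 3.

3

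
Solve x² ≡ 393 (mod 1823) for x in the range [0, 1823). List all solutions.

716, 1107

Since 1823 ≡ 3 (mod 4), a square root of 393 is 393^((1823+1)/4) = 393^456 mod 1823.
Repeated squaring: 393^2≡1317, 393^4≡816, 393^8≡461, 393^16≡1053, 393^32≡425, 393^64≡148, 393^128≡28, 393^256≡784 (mod 1823).
393^456 = 393^(256+128+64+8) ≡ 716 (mod 1823).
Check: 716² = 512656 ≡ 393 (mod 1823). The two roots are 716 and 1107.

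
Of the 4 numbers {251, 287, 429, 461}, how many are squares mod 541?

4

(251/541) = +1 → QR.
(287/541) = +1 → QR.
(429/541) = +1 → QR.
(461/541) = +1 → QR.
Total quadratic residues among the 4: 4.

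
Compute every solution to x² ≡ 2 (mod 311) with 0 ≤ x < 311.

66, 245

Since 311 ≡ 3 (mod 4), a square root of 2 is 2^((311+1)/4) = 2^78 mod 311.
Repeated squaring: 2^2≡4, 2^4≡16, 2^8≡256, 2^16≡226, 2^32≡72, 2^64≡208 (mod 311).
2^78 = 2^(64+8+4+2) ≡ 245 (mod 311).
Check: 245² = 60025 ≡ 2 (mod 311). The two roots are 66 and 245.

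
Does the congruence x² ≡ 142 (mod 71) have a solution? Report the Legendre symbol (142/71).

First reduce: 142 ≡ 0 (mod 71).
Top reduces to 0: gcd > 1, so the symbol is 0.

0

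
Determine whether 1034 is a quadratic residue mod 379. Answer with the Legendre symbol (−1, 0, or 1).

First reduce: 1034 ≡ 276 (mod 379).
Pull out 2^2: since 379 ≡ 3 (mod 8), (2/379) = -1, so (2/379)^2 = +1.
Reciprocity: 69 ≡ 1 and 379 ≡ 3 (mod 4), so (69/379) = +(379/69).
Reduce top mod 69: now compute (34/69).
Pull out 2: since 69 ≡ 5 (mod 8), (2/69) = -1.
Reciprocity: 17 ≡ 1 and 69 ≡ 1 (mod 4), so (17/69) = +(69/17).
Reduce top mod 17: now compute (1/17).
Reached (1/17) = 1. Collecting the sign flips along the way, the symbol is -1.

-1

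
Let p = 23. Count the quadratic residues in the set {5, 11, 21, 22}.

(5/23) = -1 → non-residue.
(11/23) = -1 → non-residue.
(21/23) = -1 → non-residue.
(22/23) = -1 → non-residue.
Total quadratic residues among the 4: 0.

0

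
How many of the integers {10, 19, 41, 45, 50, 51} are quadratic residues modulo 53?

(10/53) = +1 → QR.
(19/53) = -1 → non-residue.
(41/53) = -1 → non-residue.
(45/53) = -1 → non-residue.
(50/53) = -1 → non-residue.
(51/53) = -1 → non-residue.
Total quadratic residues among the 6: 1.

1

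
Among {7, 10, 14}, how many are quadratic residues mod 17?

0

(7/17) = -1 → non-residue.
(10/17) = -1 → non-residue.
(14/17) = -1 → non-residue.
Total quadratic residues among the 3: 0.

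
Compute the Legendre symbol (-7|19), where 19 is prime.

First reduce: -7 ≡ 12 (mod 19).
Pull out 2^2: since 19 ≡ 3 (mod 8), (2/19) = -1, so (2/19)^2 = +1.
Reciprocity: 3 ≡ 3 and 19 ≡ 3 (mod 4), so (3/19) = −(19/3).
Reduce top mod 3: now compute (1/3).
Reached (1/3) = 1. Collecting the sign flips along the way, the symbol is -1.

-1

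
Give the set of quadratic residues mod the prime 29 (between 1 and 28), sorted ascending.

Square k = 1,…,14 (k and 29−k give the same square):
1²=1, 2²=4, 3²=9, 4²=16, 5²=25, 6²≡7, 7²≡20, 8²≡6, 9²≡23, 10²≡13, 11²≡5, 12²≡28, 13²≡24, 14²≡22 (mod 29).
So the quadratic residues mod 29 are {1, 4, 5, 6, 7, 9, 13, 16, 20, 22, 23, 24, 25, 28}.

1,4,5,6,7,9,13,16,20,22,23,24,25,28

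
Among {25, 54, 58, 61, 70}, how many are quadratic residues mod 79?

1

(25/79) = +1 → QR.
(54/79) = -1 → non-residue.
(58/79) = -1 → non-residue.
(61/79) = -1 → non-residue.
(70/79) = -1 → non-residue.
Total quadratic residues among the 5: 1.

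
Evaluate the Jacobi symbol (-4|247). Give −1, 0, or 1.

-1

First reduce: -4 ≡ 243 (mod 247).
Reciprocity: 243 ≡ 3 and 247 ≡ 3 (mod 4), so (243/247) = −(247/243).
Reduce top mod 243: now compute (4/243).
Pull out 2^2: since 243 ≡ 3 (mod 8), (2/243) = -1, so (2/243)^2 = +1.
Reached (1/243) = 1. Collecting the sign flips along the way, the symbol is -1.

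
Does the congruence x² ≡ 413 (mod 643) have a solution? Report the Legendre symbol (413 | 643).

-1

Euler's criterion: (413/643) ≡ 413^321 (mod 643).
413^2 ≡ 174 (mod 643)
413^4 ≡ 55 (mod 643)
413^8 ≡ 453 (mod 643)
413^16 ≡ 92 (mod 643)
413^32 ≡ 105 (mod 643)
413^64 ≡ 94 (mod 643)
413^128 ≡ 477 (mod 643)
413^256 ≡ 550 (mod 643)
413^321 = 413^(256+64+1) ≡ 642 (mod 643).
Result is 642 ≡ −1, so (413/643) = −1.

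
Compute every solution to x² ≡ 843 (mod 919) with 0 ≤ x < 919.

60, 859

Since 919 ≡ 3 (mod 4), a square root of 843 is 843^((919+1)/4) = 843^230 mod 919.
Repeated squaring: 843^2≡262, 843^4≡638, 843^8≡846, 843^16≡734, 843^32≡222, 843^64≡577, 843^128≡251 (mod 919).
843^230 = 843^(128+64+32+4+2) ≡ 859 (mod 919).
Check: 859² = 737881 ≡ 843 (mod 919). The two roots are 60 and 859.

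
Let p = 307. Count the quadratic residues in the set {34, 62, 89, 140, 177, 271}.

(34/307) = -1 → non-residue.
(62/307) = +1 → QR.
(89/307) = +1 → QR.
(140/307) = -1 → non-residue.
(177/307) = +1 → QR.
(271/307) = -1 → non-residue.
Total quadratic residues among the 6: 3.

3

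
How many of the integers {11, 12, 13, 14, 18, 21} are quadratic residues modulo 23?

3

(11/23) = -1 → non-residue.
(12/23) = +1 → QR.
(13/23) = +1 → QR.
(14/23) = -1 → non-residue.
(18/23) = +1 → QR.
(21/23) = -1 → non-residue.
Total quadratic residues among the 6: 3.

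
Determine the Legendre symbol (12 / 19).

Pull out 2^2: since 19 ≡ 3 (mod 8), (2/19) = -1, so (2/19)^2 = +1.
Reciprocity: 3 ≡ 3 and 19 ≡ 3 (mod 4), so (3/19) = −(19/3).
Reduce top mod 3: now compute (1/3).
Reached (1/3) = 1. Collecting the sign flips along the way, the symbol is -1.

-1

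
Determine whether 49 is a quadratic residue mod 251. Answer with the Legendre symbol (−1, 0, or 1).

1

Reciprocity: 49 ≡ 1 and 251 ≡ 3 (mod 4), so (49/251) = +(251/49).
Reduce top mod 49: now compute (6/49).
Pull out 2: since 49 ≡ 1 (mod 8), (2/49) = +1.
Reciprocity: 3 ≡ 3 and 49 ≡ 1 (mod 4), so (3/49) = +(49/3).
Reduce top mod 3: now compute (1/3).
Reached (1/3) = 1. Collecting the sign flips along the way, the symbol is +1.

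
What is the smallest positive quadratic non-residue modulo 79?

(2/79) = +1, so 2 is a residue.
(3/79) = −1, so 3 is the smallest positive non-residue mod 79.

3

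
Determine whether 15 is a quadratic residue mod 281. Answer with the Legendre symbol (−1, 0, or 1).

Reciprocity: 15 ≡ 3 and 281 ≡ 1 (mod 4), so (15/281) = +(281/15).
Reduce top mod 15: now compute (11/15).
Reciprocity: 11 ≡ 3 and 15 ≡ 3 (mod 4), so (11/15) = −(15/11).
Reduce top mod 11: now compute (4/11).
Pull out 2^2: since 11 ≡ 3 (mod 8), (2/11) = -1, so (2/11)^2 = +1.
Reached (1/11) = 1. Collecting the sign flips along the way, the symbol is -1.

-1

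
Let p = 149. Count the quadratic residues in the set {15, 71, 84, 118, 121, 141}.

2

(15/149) = -1 → non-residue.
(71/149) = -1 → non-residue.
(84/149) = -1 → non-residue.
(118/149) = +1 → QR.
(121/149) = +1 → QR.
(141/149) = -1 → non-residue.
Total quadratic residues among the 6: 2.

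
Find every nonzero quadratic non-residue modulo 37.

Square k = 1,…,18 (k and 37−k give the same square):
1²=1, 2²=4, 3²=9, 4²=16, 5²=25, 6²=36, 7²≡12, 8²≡27, 9²≡7, 10²≡26, 11²≡10, 12²≡33, 13²≡21, 14²≡11, 15²≡3, 16²≡34, 17²≡30, 18²≡28 (mod 37).
The residues are {1, 3, 4, 7, 9, 10, 11, 12, 16, 21, 25, 26, 27, 28, 30, 33, 34, 36}; the non-residues are the remaining 18 nonzero classes.

2,5,6,8,13,14,15,17,18,19,20,22,23,24,29,31,32,35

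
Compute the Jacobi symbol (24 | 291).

Pull out 2^3: since 291 ≡ 3 (mod 8), (2/291) = -1, so (2/291)^3 = -1.
Reciprocity: 3 ≡ 3 and 291 ≡ 3 (mod 4), so (3/291) = −(291/3).
Reduce top mod 3: now compute (0/3).
Top reduces to 0: gcd > 1, so the symbol is 0.

0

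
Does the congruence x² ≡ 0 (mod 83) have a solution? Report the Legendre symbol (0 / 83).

0

Top reduces to 0: gcd > 1, so the symbol is 0.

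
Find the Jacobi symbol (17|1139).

0

Reciprocity: 17 ≡ 1 and 1139 ≡ 3 (mod 4), so (17/1139) = +(1139/17).
Reduce top mod 17: now compute (0/17).
Top reduces to 0: gcd > 1, so the symbol is 0.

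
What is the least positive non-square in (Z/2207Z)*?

(2/2207) = +1, so 2 is a residue.
(3/2207) = +1, so 3 is a residue.
(4/2207) = +1, so 4 is a residue.
(5/2207) = −1, so 5 is the smallest positive non-residue mod 2207.

5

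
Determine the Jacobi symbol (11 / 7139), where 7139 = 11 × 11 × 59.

Reciprocity: 11 ≡ 3 and 7139 ≡ 3 (mod 4), so (11/7139) = −(7139/11).
Reduce top mod 11: now compute (0/11).
Top reduces to 0: gcd > 1, so the symbol is 0.

0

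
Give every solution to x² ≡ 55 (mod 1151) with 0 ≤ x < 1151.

212, 939

Since 1151 ≡ 3 (mod 4), a square root of 55 is 55^((1151+1)/4) = 55^288 mod 1151.
Repeated squaring: 55^2≡723, 55^4≡175, 55^8≡699, 55^16≡577, 55^32≡290, 55^64≡77, 55^128≡174, 55^256≡350 (mod 1151).
55^288 = 55^(256+32) ≡ 212 (mod 1151).
Check: 212² = 44944 ≡ 55 (mod 1151). The two roots are 212 and 939.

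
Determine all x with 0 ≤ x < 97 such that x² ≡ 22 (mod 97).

97 ≡ 1 (mod 4), so we find a root by search.
Trying successive values, 33² = 1089 ≡ 22 (mod 97). The other root is 97 − 33 = 64.

33, 64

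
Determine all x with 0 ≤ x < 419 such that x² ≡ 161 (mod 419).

Since 419 ≡ 3 (mod 4), a square root of 161 is 161^((419+1)/4) = 161^105 mod 419.
Repeated squaring: 161^2≡362, 161^4≡316, 161^8≡134, 161^16≡358, 161^32≡369, 161^64≡405 (mod 419).
161^105 = 161^(64+32+8+1) ≡ 202 (mod 419).
Check: 202² = 40804 ≡ 161 (mod 419). The two roots are 202 and 217.

202, 217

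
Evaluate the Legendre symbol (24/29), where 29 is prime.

Pull out 2^3: since 29 ≡ 5 (mod 8), (2/29) = -1, so (2/29)^3 = -1.
Reciprocity: 3 ≡ 3 and 29 ≡ 1 (mod 4), so (3/29) = +(29/3).
Reduce top mod 3: now compute (2/3).
Pull out 2: since 3 ≡ 3 (mod 8), (2/3) = -1.
Reached (1/3) = 1. Collecting the sign flips along the way, the symbol is +1.

1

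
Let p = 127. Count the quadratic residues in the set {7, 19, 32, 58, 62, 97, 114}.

3

(7/127) = -1 → non-residue.
(19/127) = +1 → QR.
(32/127) = +1 → QR.
(58/127) = -1 → non-residue.
(62/127) = +1 → QR.
(97/127) = -1 → non-residue.
(114/127) = -1 → non-residue.
Total quadratic residues among the 7: 3.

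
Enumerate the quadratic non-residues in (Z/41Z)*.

3,6,7,11,12,13,14,15,17,19,22,24,26,27,28,29,30,34,35,38

Square k = 1,…,20 (k and 41−k give the same square):
1²=1, 2²=4, 3²=9, 4²=16, 5²=25, 6²=36, 7²≡8, 8²≡23, 9²≡40, 10²≡18, 11²≡39, 12²≡21, 13²≡5, 14²≡32, 15²≡20, 16²≡10, 17²≡2, 18²≡37, 19²≡33, 20²≡31 (mod 41).
The residues are {1, 2, 4, 5, 8, 9, 10, 16, 18, 20, 21, 23, 25, 31, 32, 33, 36, 37, 39, 40}; the non-residues are the remaining 20 nonzero classes.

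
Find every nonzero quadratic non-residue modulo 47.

5, 10, 11, 13, 15, 19, 20, 22, 23, 26, 29, 30, 31, 33, 35, 38, 39, 40, 41, 43, 44, 45, 46

Square k = 1,…,23 (k and 47−k give the same square):
1²=1, 2²=4, 3²=9, 4²=16, 5²=25, 6²=36, 7²≡2, 8²≡17, 9²≡34, 10²≡6, 11²≡27, 12²≡3, 13²≡28, 14²≡8, 15²≡37, 16²≡21, 17²≡7, 18²≡42, 19²≡32, 20²≡24, 21²≡18, 22²≡14, 23²≡12 (mod 47).
The residues are {1, 2, 3, 4, 6, 7, 8, 9, 12, 14, 16, 17, 18, 21, 24, 25, 27, 28, 32, 34, 36, 37, 42}; the non-residues are the remaining 23 nonzero classes.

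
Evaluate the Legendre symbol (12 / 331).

-1

Pull out 2^2: since 331 ≡ 3 (mod 8), (2/331) = -1, so (2/331)^2 = +1.
Reciprocity: 3 ≡ 3 and 331 ≡ 3 (mod 4), so (3/331) = −(331/3).
Reduce top mod 3: now compute (1/3).
Reached (1/3) = 1. Collecting the sign flips along the way, the symbol is -1.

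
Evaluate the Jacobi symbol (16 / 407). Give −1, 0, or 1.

1

Pull out 2^4: since 407 ≡ 7 (mod 8), (2/407) = +1, so (2/407)^4 = +1.
Reached (1/407) = 1. Collecting the sign flips along the way, the symbol is +1.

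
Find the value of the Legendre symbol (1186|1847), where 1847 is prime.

Pull out 2: since 1847 ≡ 7 (mod 8), (2/1847) = +1.
Reciprocity: 593 ≡ 1 and 1847 ≡ 3 (mod 4), so (593/1847) = +(1847/593).
Reduce top mod 593: now compute (68/593).
Pull out 2^2: since 593 ≡ 1 (mod 8), (2/593) = +1, so (2/593)^2 = +1.
Reciprocity: 17 ≡ 1 and 593 ≡ 1 (mod 4), so (17/593) = +(593/17).
Reduce top mod 17: now compute (15/17).
Reciprocity: 15 ≡ 3 and 17 ≡ 1 (mod 4), so (15/17) = +(17/15).
Reduce top mod 15: now compute (2/15).
Pull out 2: since 15 ≡ 7 (mod 8), (2/15) = +1.
Reached (1/15) = 1. Collecting the sign flips along the way, the symbol is +1.

1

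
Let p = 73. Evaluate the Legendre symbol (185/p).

-1

Euler's criterion: (185/73) ≡ 39^36 (mod 73).
39^2 ≡ 61 (mod 73)
39^4 ≡ 71 (mod 73)
39^8 ≡ 4 (mod 73)
39^16 ≡ 16 (mod 73)
39^32 ≡ 37 (mod 73)
39^36 = 39^(32+4) ≡ 72 (mod 73).
Result is 72 ≡ −1, so (185/73) = −1.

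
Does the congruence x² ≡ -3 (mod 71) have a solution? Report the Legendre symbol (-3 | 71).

-1

Euler's criterion: (-3/71) ≡ 68^35 (mod 71).
68^2 ≡ 9 (mod 71)
68^4 ≡ 10 (mod 71)
68^8 ≡ 29 (mod 71)
68^16 ≡ 60 (mod 71)
68^32 ≡ 50 (mod 71)
68^35 = 68^(32+2+1) ≡ 70 (mod 71).
Result is 70 ≡ −1, so (-3/71) = −1.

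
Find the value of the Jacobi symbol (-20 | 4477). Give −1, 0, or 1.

-1

First reduce: -20 ≡ 4457 (mod 4477).
Reciprocity: 4457 ≡ 1 and 4477 ≡ 1 (mod 4), so (4457/4477) = +(4477/4457).
Reduce top mod 4457: now compute (20/4457).
Pull out 2^2: since 4457 ≡ 1 (mod 8), (2/4457) = +1, so (2/4457)^2 = +1.
Reciprocity: 5 ≡ 1 and 4457 ≡ 1 (mod 4), so (5/4457) = +(4457/5).
Reduce top mod 5: now compute (2/5).
Pull out 2: since 5 ≡ 5 (mod 8), (2/5) = -1.
Reached (1/5) = 1. Collecting the sign flips along the way, the symbol is -1.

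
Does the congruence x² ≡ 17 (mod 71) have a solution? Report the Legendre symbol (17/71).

-1

Reciprocity: 17 ≡ 1 and 71 ≡ 3 (mod 4), so (17/71) = +(71/17).
Reduce top mod 17: now compute (3/17).
Reciprocity: 3 ≡ 3 and 17 ≡ 1 (mod 4), so (3/17) = +(17/3).
Reduce top mod 3: now compute (2/3).
Pull out 2: since 3 ≡ 3 (mod 8), (2/3) = -1.
Reached (1/3) = 1. Collecting the sign flips along the way, the symbol is -1.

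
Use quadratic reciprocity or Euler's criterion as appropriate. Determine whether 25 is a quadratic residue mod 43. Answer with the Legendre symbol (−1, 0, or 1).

1

Euler's criterion: (25/43) ≡ 25^21 (mod 43).
25^2 ≡ 23 (mod 43)
25^4 ≡ 13 (mod 43)
25^8 ≡ 40 (mod 43)
25^16 ≡ 9 (mod 43)
25^21 = 25^(16+4+1) ≡ 1 (mod 43).
Result is 1, so (25/43) = 1.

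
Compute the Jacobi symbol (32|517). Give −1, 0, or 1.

Pull out 2^5: since 517 ≡ 5 (mod 8), (2/517) = -1, so (2/517)^5 = -1.
Reached (1/517) = 1. Collecting the sign flips along the way, the symbol is -1.

-1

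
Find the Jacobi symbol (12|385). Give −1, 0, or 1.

1

Pull out 2^2: since 385 ≡ 1 (mod 8), (2/385) = +1, so (2/385)^2 = +1.
Reciprocity: 3 ≡ 3 and 385 ≡ 1 (mod 4), so (3/385) = +(385/3).
Reduce top mod 3: now compute (1/3).
Reached (1/3) = 1. Collecting the sign flips along the way, the symbol is +1.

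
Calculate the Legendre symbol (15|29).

-1

Euler's criterion: (15/29) ≡ 15^14 (mod 29).
15^2 ≡ 22 (mod 29)
15^4 ≡ 20 (mod 29)
15^8 ≡ 23 (mod 29)
15^14 = 15^(8+4+2) ≡ 28 (mod 29).
Result is 28 ≡ −1, so (15/29) = −1.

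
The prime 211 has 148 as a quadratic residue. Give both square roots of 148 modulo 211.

Since 211 ≡ 3 (mod 4), a square root of 148 is 148^((211+1)/4) = 148^53 mod 211.
Repeated squaring: 148^2≡171, 148^4≡123, 148^8≡148, 148^16≡171, 148^32≡123 (mod 211).
148^53 = 148^(32+16+4+1) ≡ 123 (mod 211).
Check: 123² = 15129 ≡ 148 (mod 211). The two roots are 88 and 123.

88, 123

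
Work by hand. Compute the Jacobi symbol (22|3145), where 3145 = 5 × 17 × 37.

Pull out 2: since 3145 ≡ 1 (mod 8), (2/3145) = +1.
Reciprocity: 11 ≡ 3 and 3145 ≡ 1 (mod 4), so (11/3145) = +(3145/11).
Reduce top mod 11: now compute (10/11).
Pull out 2: since 11 ≡ 3 (mod 8), (2/11) = -1.
Reciprocity: 5 ≡ 1 and 11 ≡ 3 (mod 4), so (5/11) = +(11/5).
Reduce top mod 5: now compute (1/5).
Reached (1/5) = 1. Collecting the sign flips along the way, the symbol is -1.

-1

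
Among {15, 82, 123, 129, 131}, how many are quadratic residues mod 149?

3

(15/149) = -1 → non-residue.
(82/149) = +1 → QR.
(123/149) = +1 → QR.
(129/149) = +1 → QR.
(131/149) = -1 → non-residue.
Total quadratic residues among the 5: 3.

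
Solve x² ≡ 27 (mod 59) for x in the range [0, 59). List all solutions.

Since 59 ≡ 3 (mod 4), a square root of 27 is 27^((59+1)/4) = 27^15 mod 59.
Repeated squaring: 27^2≡21, 27^4≡28, 27^8≡17 (mod 59).
27^15 = 27^(8+4+2+1) ≡ 26 (mod 59).
Check: 26² = 676 ≡ 27 (mod 59). The two roots are 26 and 33.

26, 33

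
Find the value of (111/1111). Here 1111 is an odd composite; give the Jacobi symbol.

Reciprocity: 111 ≡ 3 and 1111 ≡ 3 (mod 4), so (111/1111) = −(1111/111).
Reduce top mod 111: now compute (1/111).
Reached (1/111) = 1. Collecting the sign flips along the way, the symbol is -1.

-1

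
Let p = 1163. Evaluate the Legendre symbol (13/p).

Reciprocity: 13 ≡ 1 and 1163 ≡ 3 (mod 4), so (13/1163) = +(1163/13).
Reduce top mod 13: now compute (6/13).
Pull out 2: since 13 ≡ 5 (mod 8), (2/13) = -1.
Reciprocity: 3 ≡ 3 and 13 ≡ 1 (mod 4), so (3/13) = +(13/3).
Reduce top mod 3: now compute (1/3).
Reached (1/3) = 1. Collecting the sign flips along the way, the symbol is -1.

-1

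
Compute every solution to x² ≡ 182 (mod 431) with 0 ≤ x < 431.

127, 304

Since 431 ≡ 3 (mod 4), a square root of 182 is 182^((431+1)/4) = 182^108 mod 431.
Repeated squaring: 182^2≡368, 182^4≡90, 182^8≡342, 182^16≡163, 182^32≡278, 182^64≡135 (mod 431).
182^108 = 182^(64+32+8+4) ≡ 304 (mod 431).
Check: 304² = 92416 ≡ 182 (mod 431). The two roots are 127 and 304.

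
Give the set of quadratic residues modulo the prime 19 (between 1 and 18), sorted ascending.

1 4 5 6 7 9 11 16 17

Square k = 1,…,9 (k and 19−k give the same square):
1²=1, 2²=4, 3²=9, 4²=16, 5²≡6, 6²≡17, 7²≡11, 8²≡7, 9²≡5 (mod 19).
So the quadratic residues mod 19 are {1, 4, 5, 6, 7, 9, 11, 16, 17}.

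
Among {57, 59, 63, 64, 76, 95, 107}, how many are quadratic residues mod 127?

(57/127) = -1 → non-residue.
(59/127) = -1 → non-residue.
(63/127) = -1 → non-residue.
(64/127) = +1 → QR.
(76/127) = +1 → QR.
(95/127) = -1 → non-residue.
(107/127) = +1 → QR.
Total quadratic residues among the 7: 3.

3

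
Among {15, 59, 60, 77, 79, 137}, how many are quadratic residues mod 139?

3

(15/139) = -1 → non-residue.
(59/139) = -1 → non-residue.
(60/139) = -1 → non-residue.
(77/139) = +1 → QR.
(79/139) = +1 → QR.
(137/139) = +1 → QR.
Total quadratic residues among the 6: 3.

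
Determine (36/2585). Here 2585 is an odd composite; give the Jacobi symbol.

Pull out 2^2: since 2585 ≡ 1 (mod 8), (2/2585) = +1, so (2/2585)^2 = +1.
Reciprocity: 9 ≡ 1 and 2585 ≡ 1 (mod 4), so (9/2585) = +(2585/9).
Reduce top mod 9: now compute (2/9).
Pull out 2: since 9 ≡ 1 (mod 8), (2/9) = +1.
Reached (1/9) = 1. Collecting the sign flips along the way, the symbol is +1.

1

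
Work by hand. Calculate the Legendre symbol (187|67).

Euler's criterion: (187/67) ≡ 53^33 (mod 67).
53^2 ≡ 62 (mod 67)
53^4 ≡ 25 (mod 67)
53^8 ≡ 22 (mod 67)
53^16 ≡ 15 (mod 67)
53^32 ≡ 24 (mod 67)
53^33 = 53^(32+1) ≡ 66 (mod 67).
Result is 66 ≡ −1, so (187/67) = −1.

-1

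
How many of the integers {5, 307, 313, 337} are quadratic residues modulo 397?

1

(5/397) = -1 → non-residue.
(307/397) = +1 → QR.
(313/397) = -1 → non-residue.
(337/397) = -1 → non-residue.
Total quadratic residues among the 4: 1.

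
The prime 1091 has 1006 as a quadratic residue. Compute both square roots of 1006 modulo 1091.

Since 1091 ≡ 3 (mod 4), a square root of 1006 is 1006^((1091+1)/4) = 1006^273 mod 1091.
Repeated squaring: 1006^2≡679, 1006^4≡639, 1006^8≡287, 1006^16≡544, 1006^32≡275, 1006^64≡346, 1006^128≡797, 1006^256≡247 (mod 1091).
1006^273 = 1006^(256+16+1) ≡ 399 (mod 1091).
Check: 399² = 159201 ≡ 1006 (mod 1091). The two roots are 399 and 692.

399, 692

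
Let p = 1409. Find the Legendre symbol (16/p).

Pull out 2^4: since 1409 ≡ 1 (mod 8), (2/1409) = +1, so (2/1409)^4 = +1.
Reached (1/1409) = 1. Collecting the sign flips along the way, the symbol is +1.

1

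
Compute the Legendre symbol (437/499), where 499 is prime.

1

Euler's criterion: (437/499) ≡ 437^249 (mod 499).
437^2 ≡ 351 (mod 499)
437^4 ≡ 447 (mod 499)
437^8 ≡ 209 (mod 499)
437^16 ≡ 268 (mod 499)
437^32 ≡ 467 (mod 499)
437^64 ≡ 26 (mod 499)
437^128 ≡ 177 (mod 499)
437^249 = 437^(128+64+32+16+8+1) ≡ 1 (mod 499).
Result is 1, so (437/499) = 1.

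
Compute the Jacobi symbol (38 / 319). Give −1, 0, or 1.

Pull out 2: since 319 ≡ 7 (mod 8), (2/319) = +1.
Reciprocity: 19 ≡ 3 and 319 ≡ 3 (mod 4), so (19/319) = −(319/19).
Reduce top mod 19: now compute (15/19).
Reciprocity: 15 ≡ 3 and 19 ≡ 3 (mod 4), so (15/19) = −(19/15).
Reduce top mod 15: now compute (4/15).
Pull out 2^2: since 15 ≡ 7 (mod 8), (2/15) = +1, so (2/15)^2 = +1.
Reached (1/15) = 1. Collecting the sign flips along the way, the symbol is +1.

1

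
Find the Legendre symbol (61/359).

Reciprocity: 61 ≡ 1 and 359 ≡ 3 (mod 4), so (61/359) = +(359/61).
Reduce top mod 61: now compute (54/61).
Pull out 2: since 61 ≡ 5 (mod 8), (2/61) = -1.
Reciprocity: 27 ≡ 3 and 61 ≡ 1 (mod 4), so (27/61) = +(61/27).
Reduce top mod 27: now compute (7/27).
Reciprocity: 7 ≡ 3 and 27 ≡ 3 (mod 4), so (7/27) = −(27/7).
Reduce top mod 7: now compute (6/7).
Pull out 2: since 7 ≡ 7 (mod 8), (2/7) = +1.
Reciprocity: 3 ≡ 3 and 7 ≡ 3 (mod 4), so (3/7) = −(7/3).
Reduce top mod 3: now compute (1/3).
Reached (1/3) = 1. Collecting the sign flips along the way, the symbol is -1.

-1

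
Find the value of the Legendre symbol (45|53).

-1

Reciprocity: 45 ≡ 1 and 53 ≡ 1 (mod 4), so (45/53) = +(53/45).
Reduce top mod 45: now compute (8/45).
Pull out 2^3: since 45 ≡ 5 (mod 8), (2/45) = -1, so (2/45)^3 = -1.
Reached (1/45) = 1. Collecting the sign flips along the way, the symbol is -1.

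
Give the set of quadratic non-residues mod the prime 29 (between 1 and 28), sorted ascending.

2, 3, 8, 10, 11, 12, 14, 15, 17, 18, 19, 21, 26, 27

Square k = 1,…,14 (k and 29−k give the same square):
1²=1, 2²=4, 3²=9, 4²=16, 5²=25, 6²≡7, 7²≡20, 8²≡6, 9²≡23, 10²≡13, 11²≡5, 12²≡28, 13²≡24, 14²≡22 (mod 29).
The residues are {1, 4, 5, 6, 7, 9, 13, 16, 20, 22, 23, 24, 25, 28}; the non-residues are the remaining 14 nonzero classes.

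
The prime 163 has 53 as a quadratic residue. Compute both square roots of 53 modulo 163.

78, 85

Since 163 ≡ 3 (mod 4), a square root of 53 is 53^((163+1)/4) = 53^41 mod 163.
Repeated squaring: 53^2≡38, 53^4≡140, 53^8≡40, 53^16≡133, 53^32≡85 (mod 163).
53^41 = 53^(32+8+1) ≡ 85 (mod 163).
Check: 85² = 7225 ≡ 53 (mod 163). The two roots are 78 and 85.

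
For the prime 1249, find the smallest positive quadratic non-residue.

(2/1249) = +1, so 2 is a residue.
(3/1249) = +1, so 3 is a residue.
(4/1249) = +1, so 4 is a residue.
(5/1249) = +1, so 5 is a residue.
(6/1249) = +1, so 6 is a residue.
(7/1249) = −1, so 7 is the smallest positive non-residue mod 1249.

7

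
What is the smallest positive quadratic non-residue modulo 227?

(2/227) = −1, so 2 is the smallest positive non-residue mod 227.

2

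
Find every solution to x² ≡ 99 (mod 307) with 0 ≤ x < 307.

75, 232

Since 307 ≡ 3 (mod 4), a square root of 99 is 99^((307+1)/4) = 99^77 mod 307.
Repeated squaring: 99^2≡284, 99^4≡222, 99^8≡164, 99^16≡187, 99^32≡278, 99^64≡227 (mod 307).
99^77 = 99^(64+8+4+1) ≡ 232 (mod 307).
Check: 232² = 53824 ≡ 99 (mod 307). The two roots are 75 and 232.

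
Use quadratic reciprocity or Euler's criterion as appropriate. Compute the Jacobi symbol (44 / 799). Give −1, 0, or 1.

1

Pull out 2^2: since 799 ≡ 7 (mod 8), (2/799) = +1, so (2/799)^2 = +1.
Reciprocity: 11 ≡ 3 and 799 ≡ 3 (mod 4), so (11/799) = −(799/11).
Reduce top mod 11: now compute (7/11).
Reciprocity: 7 ≡ 3 and 11 ≡ 3 (mod 4), so (7/11) = −(11/7).
Reduce top mod 7: now compute (4/7).
Pull out 2^2: since 7 ≡ 7 (mod 8), (2/7) = +1, so (2/7)^2 = +1.
Reached (1/7) = 1. Collecting the sign flips along the way, the symbol is +1.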